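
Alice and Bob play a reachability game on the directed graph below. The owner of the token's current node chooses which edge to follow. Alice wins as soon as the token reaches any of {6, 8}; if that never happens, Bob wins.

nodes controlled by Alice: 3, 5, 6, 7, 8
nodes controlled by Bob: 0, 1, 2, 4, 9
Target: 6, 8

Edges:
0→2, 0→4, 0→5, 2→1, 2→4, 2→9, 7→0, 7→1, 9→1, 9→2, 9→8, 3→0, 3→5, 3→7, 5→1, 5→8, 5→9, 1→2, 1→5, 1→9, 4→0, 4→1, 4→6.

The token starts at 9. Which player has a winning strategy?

A0 = {6, 8}
A1: add {5} — 5 (Alice) has 5→8.
A2: add {3} — 3 (Alice) has 3→5.
A3 = A2; e.g. 0 (Bob) can still go to 2. Fixed point.
9 never enters the attractor, so Bob can avoid the target forever.

Bob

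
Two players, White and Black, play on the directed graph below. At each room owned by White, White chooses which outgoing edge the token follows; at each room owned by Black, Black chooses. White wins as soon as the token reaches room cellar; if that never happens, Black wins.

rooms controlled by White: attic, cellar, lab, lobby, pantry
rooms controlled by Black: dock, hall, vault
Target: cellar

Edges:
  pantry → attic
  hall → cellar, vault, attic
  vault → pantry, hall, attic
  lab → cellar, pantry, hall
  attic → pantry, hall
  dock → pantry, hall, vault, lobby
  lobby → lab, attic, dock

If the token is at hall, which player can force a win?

A0 = {cellar}
A1: add {lab} — lab (White) has lab→cellar.
A2: add {lobby} — lobby (White) has lobby→lab.
A3 = A2; e.g. pantry (White) has no edge into A2. Fixed point.
hall never enters the attractor, so Black can avoid the target forever.

Black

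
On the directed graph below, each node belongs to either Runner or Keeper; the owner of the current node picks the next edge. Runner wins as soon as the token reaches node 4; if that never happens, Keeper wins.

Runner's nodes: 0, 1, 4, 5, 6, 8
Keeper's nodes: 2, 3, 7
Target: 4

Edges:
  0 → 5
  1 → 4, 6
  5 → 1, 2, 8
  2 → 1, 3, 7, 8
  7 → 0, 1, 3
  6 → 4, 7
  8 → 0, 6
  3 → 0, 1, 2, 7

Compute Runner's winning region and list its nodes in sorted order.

0, 1, 4, 5, 6, 8

A0 = {4}
A1: add {1, 6} — 1 (Runner) has 1→4; 6 (Runner) has 6→4.
A2: add {5, 8} — 5 (Runner) has 5→1; 8 (Runner) has 8→6.
A3: add {0} — 0 (Runner) has 0→5.
A4 = A3; e.g. 2 (Keeper) can still go to 3. Fixed point.
Runner's winning region = {0, 1, 4, 5, 6, 8}.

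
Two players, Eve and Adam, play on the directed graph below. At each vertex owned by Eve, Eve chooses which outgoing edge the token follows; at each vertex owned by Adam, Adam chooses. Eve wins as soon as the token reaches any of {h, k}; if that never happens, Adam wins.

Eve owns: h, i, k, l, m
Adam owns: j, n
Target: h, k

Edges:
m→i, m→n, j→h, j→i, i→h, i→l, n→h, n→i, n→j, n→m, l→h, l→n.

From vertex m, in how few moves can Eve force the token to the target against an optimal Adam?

A0 = {h, k}
A1: add {i, l} — i (Eve) has i→h; l (Eve) has l→h.
A2: add {j, m} — j (Adam): all of {h, i} already in; m (Eve) has m→i.
m enters the attractor at level 2, so Eve can force the target in 2 moves from there.

2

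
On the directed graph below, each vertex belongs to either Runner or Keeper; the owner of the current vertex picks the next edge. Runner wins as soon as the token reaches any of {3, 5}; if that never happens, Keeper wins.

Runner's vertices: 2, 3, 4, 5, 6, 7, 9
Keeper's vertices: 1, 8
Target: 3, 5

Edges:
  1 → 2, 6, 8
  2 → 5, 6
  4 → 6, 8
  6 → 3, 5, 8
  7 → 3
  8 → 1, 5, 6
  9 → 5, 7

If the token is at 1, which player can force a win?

A0 = {3, 5}
A1: add {2, 6, 7, 9} — 2 (Runner) has 2→5; 6 (Runner) has 6→3; 7 (Runner) has 7→3; 9 (Runner) has 9→5.
A2: add {4} — 4 (Runner) has 4→6.
A3 = A2; e.g. 1 (Keeper) can still go to 8. Fixed point.
1 never enters the attractor, so Keeper can avoid the target forever.

Keeper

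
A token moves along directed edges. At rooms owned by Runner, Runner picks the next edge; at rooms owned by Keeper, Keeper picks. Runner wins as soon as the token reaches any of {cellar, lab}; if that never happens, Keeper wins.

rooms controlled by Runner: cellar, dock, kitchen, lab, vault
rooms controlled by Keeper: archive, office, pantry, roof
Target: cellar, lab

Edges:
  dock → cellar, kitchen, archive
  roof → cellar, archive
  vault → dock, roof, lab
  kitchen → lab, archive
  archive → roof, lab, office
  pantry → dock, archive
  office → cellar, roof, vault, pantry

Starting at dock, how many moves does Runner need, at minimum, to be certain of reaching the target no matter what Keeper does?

A0 = {cellar, lab}
A1: add {dock, kitchen, vault} — dock (Runner) has dock→cellar; vault (Runner) has vault→lab; kitchen (Runner) has kitchen→lab.
A2 = A1; e.g. roof (Keeper) can still go to archive. Fixed point.
dock enters the attractor at level 1, so Runner can force the target in 1 move from there.

1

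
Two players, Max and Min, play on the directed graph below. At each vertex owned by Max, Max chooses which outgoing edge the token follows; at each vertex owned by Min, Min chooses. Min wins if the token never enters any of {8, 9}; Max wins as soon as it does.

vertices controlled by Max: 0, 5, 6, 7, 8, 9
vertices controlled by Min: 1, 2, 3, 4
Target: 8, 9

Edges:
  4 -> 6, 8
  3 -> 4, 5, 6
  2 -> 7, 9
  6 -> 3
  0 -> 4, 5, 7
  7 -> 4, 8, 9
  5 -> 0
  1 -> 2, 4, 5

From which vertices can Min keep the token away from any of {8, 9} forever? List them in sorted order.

A0 = {8, 9}
A1: add {7} — 7 (Max) has 7→8.
A2: add {0, 2} — 0 (Max) has 0→7; 2 (Min): all of {7, 9} already in.
A3: add {5} — 5 (Max) has 5→0.
A4 = A3; e.g. 1 (Min) can still go to 4. Fixed point.
Max's attractor = {0, 2, 5, 7, 8, 9}; Min avoids the target exactly from the complement.

1, 3, 4, 6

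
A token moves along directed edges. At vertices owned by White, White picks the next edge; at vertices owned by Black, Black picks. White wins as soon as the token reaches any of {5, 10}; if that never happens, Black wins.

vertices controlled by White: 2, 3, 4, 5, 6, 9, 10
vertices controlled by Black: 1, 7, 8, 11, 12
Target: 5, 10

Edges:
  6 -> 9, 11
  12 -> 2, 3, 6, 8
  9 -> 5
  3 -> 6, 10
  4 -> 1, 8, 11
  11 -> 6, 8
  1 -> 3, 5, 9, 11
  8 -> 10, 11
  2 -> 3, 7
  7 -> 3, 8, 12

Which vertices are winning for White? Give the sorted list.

A0 = {5, 10}
A1: add {3, 9} — 3 (White) has 3→10; 9 (White) has 9→5.
A2: add {2, 6} — 2 (White) has 2→3; 6 (White) has 6→9.
A3 = A2; e.g. 1 (Black) can still go to 11. Fixed point.
White's winning region = {2, 3, 5, 6, 9, 10}.

2, 3, 5, 6, 9, 10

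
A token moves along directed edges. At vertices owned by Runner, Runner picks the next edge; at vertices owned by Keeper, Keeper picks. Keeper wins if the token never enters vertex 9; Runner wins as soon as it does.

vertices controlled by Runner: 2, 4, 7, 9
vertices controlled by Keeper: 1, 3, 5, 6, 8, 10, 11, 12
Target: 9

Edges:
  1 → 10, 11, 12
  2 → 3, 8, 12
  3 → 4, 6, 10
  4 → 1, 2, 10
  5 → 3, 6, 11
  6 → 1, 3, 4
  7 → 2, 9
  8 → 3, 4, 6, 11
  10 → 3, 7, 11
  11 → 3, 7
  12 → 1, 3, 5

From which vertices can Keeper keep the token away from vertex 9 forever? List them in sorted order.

A0 = {9}
A1: add {7} — 7 (Runner) has 7→9.
A2 = A1; e.g. 1 (Keeper) can still go to 10. Fixed point.
Runner's attractor = {7, 9}; Keeper avoids the target exactly from the complement.

1, 2, 3, 4, 5, 6, 8, 10, 11, 12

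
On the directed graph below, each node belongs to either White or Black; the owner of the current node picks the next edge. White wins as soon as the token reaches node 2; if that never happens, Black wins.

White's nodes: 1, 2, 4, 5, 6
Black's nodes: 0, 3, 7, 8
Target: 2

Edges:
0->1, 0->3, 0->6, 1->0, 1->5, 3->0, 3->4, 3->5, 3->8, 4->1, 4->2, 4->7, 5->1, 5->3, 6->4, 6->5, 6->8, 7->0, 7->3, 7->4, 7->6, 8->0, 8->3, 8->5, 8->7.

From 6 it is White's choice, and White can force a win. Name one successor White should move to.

A0 = {2}
A1: add {4} — 4 (White) has 4→2.
A2: add {6} — 6 (White) has 6→4.
A3 = A2; e.g. 0 (Black) can still go to 1. Fixed point.
From 6, successor 4 is in the attractor (rank 1); the other successors 5, 8 are not.

4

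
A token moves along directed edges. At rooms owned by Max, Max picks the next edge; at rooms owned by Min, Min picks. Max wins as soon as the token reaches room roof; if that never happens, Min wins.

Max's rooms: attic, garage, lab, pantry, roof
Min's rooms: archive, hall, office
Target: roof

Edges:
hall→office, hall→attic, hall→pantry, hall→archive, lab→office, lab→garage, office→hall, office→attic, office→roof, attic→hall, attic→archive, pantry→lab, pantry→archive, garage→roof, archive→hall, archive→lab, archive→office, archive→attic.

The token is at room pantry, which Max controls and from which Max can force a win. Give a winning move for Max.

A0 = {roof}
A1: add {garage} — garage (Max) has garage→roof.
A2: add {lab} — lab (Max) has lab→garage.
A3: add {pantry} — pantry (Max) has pantry→lab.
A4 = A3; e.g. hall (Min) can still go to office. Fixed point.
From pantry, successor lab is in the attractor (rank 2); the other successor archive is not.

lab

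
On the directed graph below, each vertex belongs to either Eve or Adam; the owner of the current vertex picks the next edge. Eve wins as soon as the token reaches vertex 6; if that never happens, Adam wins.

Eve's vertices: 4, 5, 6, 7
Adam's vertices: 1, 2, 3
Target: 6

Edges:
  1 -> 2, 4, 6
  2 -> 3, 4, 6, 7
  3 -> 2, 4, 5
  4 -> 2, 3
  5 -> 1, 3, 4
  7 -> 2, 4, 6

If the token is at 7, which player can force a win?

Eve

A0 = {6}
A1: add {7} — 7 (Eve) has 7→6.
A2 = A1; e.g. 1 (Adam) can still go to 2. Fixed point.
7 ∈ A1, so Eve can force the target.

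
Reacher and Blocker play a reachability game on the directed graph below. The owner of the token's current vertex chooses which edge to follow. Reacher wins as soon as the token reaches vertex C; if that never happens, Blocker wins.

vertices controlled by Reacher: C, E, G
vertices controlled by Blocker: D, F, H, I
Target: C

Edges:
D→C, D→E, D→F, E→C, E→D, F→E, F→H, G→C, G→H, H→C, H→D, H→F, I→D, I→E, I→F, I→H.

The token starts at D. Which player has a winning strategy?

Blocker

A0 = {C}
A1: add {E, G} — E (Reacher) has E→C; G (Reacher) has G→C.
A2 = A1; e.g. D (Blocker) can still go to F. Fixed point.
D never enters the attractor, so Blocker can avoid the target forever.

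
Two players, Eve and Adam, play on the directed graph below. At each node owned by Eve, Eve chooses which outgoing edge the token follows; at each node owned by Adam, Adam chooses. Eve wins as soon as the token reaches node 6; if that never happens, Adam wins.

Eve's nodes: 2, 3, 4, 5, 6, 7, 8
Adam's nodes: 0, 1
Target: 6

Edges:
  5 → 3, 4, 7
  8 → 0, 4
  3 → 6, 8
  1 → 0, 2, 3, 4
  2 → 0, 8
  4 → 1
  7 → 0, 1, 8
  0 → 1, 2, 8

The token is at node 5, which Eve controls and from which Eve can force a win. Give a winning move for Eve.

A0 = {6}
A1: add {3} — 3 (Eve) has 3→6.
A2: add {5} — 5 (Eve) has 5→3.
A3 = A2; e.g. 0 (Adam) can still go to 1. Fixed point.
From 5, successor 3 is in the attractor (rank 1); the other successors 4, 7 are not.

3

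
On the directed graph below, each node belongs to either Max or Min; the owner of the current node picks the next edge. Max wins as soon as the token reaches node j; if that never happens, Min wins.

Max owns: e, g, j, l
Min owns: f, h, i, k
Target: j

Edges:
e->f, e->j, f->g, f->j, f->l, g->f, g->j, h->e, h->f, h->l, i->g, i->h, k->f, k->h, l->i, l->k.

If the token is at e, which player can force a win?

A0 = {j}
A1: add {e, g} — e (Max) has e→j; g (Max) has g→j.
A2 = A1; e.g. f (Min) can still go to l. Fixed point.
e ∈ A1, so Max can force the target.

Max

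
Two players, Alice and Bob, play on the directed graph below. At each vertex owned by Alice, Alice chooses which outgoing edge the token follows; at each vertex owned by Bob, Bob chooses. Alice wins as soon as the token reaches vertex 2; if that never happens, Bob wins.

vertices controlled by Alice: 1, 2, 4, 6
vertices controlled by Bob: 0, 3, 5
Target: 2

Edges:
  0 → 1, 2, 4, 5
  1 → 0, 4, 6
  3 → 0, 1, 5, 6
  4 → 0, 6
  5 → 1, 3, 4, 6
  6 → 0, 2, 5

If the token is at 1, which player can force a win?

A0 = {2}
A1: add {6} — 6 (Alice) has 6→2.
A2: add {1, 4} — 1 (Alice) has 1→6; 4 (Alice) has 4→6.
A3 = A2; e.g. 0 (Bob) can still go to 5. Fixed point.
1 ∈ A2, so Alice can force the target.

Alice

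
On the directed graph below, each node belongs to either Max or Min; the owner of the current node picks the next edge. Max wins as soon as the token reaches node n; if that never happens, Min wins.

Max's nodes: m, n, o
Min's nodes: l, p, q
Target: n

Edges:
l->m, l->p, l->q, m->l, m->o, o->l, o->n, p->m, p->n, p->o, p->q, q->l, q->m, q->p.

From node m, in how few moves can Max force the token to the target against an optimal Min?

2

A0 = {n}
A1: add {o} — o (Max) has o→n.
A2: add {m} — m (Max) has m→o.
A3 = A2; e.g. l (Min) can still go to p. Fixed point.
m enters the attractor at level 2, so Max can force the target in 2 moves from there.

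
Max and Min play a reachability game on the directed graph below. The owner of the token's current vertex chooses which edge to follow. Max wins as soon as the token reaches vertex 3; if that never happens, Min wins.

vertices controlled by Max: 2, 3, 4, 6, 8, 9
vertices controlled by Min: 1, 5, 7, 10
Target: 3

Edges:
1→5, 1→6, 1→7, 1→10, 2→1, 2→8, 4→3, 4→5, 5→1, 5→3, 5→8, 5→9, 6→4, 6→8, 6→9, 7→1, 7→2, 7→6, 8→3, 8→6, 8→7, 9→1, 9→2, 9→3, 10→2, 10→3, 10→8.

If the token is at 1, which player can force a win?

A0 = {3}
A1: add {4, 8, 9} — 4 (Max) has 4→3; 8 (Max) has 8→3; 9 (Max) has 9→3.
A2: add {2, 6} — 2 (Max) has 2→8; 6 (Max) has 6→4.
A3: add {10} — 10 (Min): all of {2, 3, 8} already in.
A4 = A3; e.g. 1 (Min) can still go to 5. Fixed point.
1 never enters the attractor, so Min can avoid the target forever.

Min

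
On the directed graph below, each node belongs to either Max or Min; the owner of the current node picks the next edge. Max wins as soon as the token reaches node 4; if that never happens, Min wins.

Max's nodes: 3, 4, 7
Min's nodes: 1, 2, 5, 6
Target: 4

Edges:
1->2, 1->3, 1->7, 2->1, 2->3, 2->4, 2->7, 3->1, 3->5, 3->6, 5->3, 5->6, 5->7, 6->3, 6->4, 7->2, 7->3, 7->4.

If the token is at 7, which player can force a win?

Max

A0 = {4}
A1: add {7} — 7 (Max) has 7→4.
A2 = A1; e.g. 1 (Min) can still go to 2. Fixed point.
7 ∈ A1, so Max can force the target.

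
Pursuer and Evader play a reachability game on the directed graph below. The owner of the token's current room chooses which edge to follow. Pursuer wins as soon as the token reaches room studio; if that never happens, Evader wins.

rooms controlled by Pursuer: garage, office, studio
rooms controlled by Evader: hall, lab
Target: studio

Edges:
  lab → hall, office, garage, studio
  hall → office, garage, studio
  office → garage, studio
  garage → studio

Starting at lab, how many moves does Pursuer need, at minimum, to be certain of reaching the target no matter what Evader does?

3

A0 = {studio}
A1: add {garage, office} — office (Pursuer) has office→studio; garage (Pursuer) has garage→studio.
A2: add {hall} — hall (Evader): all of {office, garage, studio} already in.
A3: add {lab} — lab (Evader): all of {hall, office, garage, studio} already in.
A3 = all vertices. Fixed point.
lab enters the attractor at level 3, so Pursuer can force the target in 3 moves from there.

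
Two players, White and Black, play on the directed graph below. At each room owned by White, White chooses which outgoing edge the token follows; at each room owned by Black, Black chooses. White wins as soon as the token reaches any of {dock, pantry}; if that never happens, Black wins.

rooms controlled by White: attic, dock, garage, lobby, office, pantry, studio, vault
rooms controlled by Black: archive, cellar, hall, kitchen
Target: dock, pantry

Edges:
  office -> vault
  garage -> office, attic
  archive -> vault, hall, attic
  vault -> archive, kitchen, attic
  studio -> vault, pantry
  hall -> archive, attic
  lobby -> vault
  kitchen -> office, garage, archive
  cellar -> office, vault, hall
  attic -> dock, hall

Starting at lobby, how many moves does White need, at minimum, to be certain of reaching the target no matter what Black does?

A0 = {dock, pantry}
A1: add {attic, studio} — studio (White) has studio→pantry; attic (White) has attic→dock.
A2: add {garage, vault} — garage (White) has garage→attic; vault (White) has vault→attic.
A3: add {lobby, office} — office (White) has office→vault; lobby (White) has lobby→vault.
A4 = A3; e.g. archive (Black) can still go to hall. Fixed point.
lobby enters the attractor at level 3, so White can force the target in 3 moves from there.

3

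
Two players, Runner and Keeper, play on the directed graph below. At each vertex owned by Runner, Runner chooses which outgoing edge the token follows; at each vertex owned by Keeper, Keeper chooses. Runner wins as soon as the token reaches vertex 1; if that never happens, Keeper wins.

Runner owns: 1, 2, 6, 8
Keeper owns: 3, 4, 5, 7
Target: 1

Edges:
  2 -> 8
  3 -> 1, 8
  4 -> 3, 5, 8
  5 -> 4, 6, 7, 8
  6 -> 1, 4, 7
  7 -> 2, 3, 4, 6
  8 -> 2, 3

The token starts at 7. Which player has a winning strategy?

Keeper

A0 = {1}
A1: add {6} — 6 (Runner) has 6→1.
A2 = A1; e.g. 2 (Runner) has no edge into A1. Fixed point.
7 never enters the attractor, so Keeper can avoid the target forever.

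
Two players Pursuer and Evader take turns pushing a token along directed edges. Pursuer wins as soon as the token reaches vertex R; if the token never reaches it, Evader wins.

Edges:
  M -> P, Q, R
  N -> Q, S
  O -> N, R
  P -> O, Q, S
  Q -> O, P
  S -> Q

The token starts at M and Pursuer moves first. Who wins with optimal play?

Pursuer

Track states (vertex, player-to-move).
A0 = {(R,Pursuer), (R,Evader)}
A1: add {(M,Pursuer), (O,Pursuer)}.
(M,Pursuer) ∈ A1 ⇒ Pursuer forces the target.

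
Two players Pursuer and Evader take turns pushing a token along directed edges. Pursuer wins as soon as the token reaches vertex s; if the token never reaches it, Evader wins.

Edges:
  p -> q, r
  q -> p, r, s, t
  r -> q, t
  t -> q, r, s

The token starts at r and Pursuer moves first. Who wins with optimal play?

Track states (vertex, player-to-move).
A0 = {(s,Pursuer), (s,Evader)}
A1: add {(q,Pursuer), (t,Pursuer)}.
A2: add {(r,Evader)}.
A3: add {(p,Pursuer)}.
A4 = A3; e.g. (p,Evader) stays out. (r,Pursuer) never enters ⇒ Evader avoids the target.

Evader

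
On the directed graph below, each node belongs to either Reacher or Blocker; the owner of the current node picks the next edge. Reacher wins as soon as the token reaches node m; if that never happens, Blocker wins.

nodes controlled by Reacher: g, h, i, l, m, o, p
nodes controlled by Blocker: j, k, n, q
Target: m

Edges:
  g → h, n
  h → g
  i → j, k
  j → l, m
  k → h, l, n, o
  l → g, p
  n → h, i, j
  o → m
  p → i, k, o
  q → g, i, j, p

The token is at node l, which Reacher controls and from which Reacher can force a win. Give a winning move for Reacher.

A0 = {m}
A1: add {o} — o (Reacher) has o→m.
A2: add {p} — p (Reacher) has p→o.
A3: add {l} — l (Reacher) has l→p.
A4: add {j} — j (Blocker): all of {l, m} already in.
A5: add {i} — i (Reacher) has i→j.
A6 = A5; e.g. g (Reacher) has no edge into A5. Fixed point.
From l, successor p is in the attractor (rank 2); the other successor g is not.

p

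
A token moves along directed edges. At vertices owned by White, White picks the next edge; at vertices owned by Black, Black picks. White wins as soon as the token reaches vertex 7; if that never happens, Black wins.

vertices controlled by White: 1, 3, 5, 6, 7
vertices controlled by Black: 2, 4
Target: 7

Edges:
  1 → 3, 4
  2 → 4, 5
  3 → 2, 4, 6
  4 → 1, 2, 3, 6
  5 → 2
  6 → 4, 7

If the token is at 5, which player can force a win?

A0 = {7}
A1: add {6} — 6 (White) has 6→7.
A2: add {3} — 3 (White) has 3→6.
A3: add {1} — 1 (White) has 1→3.
A4 = A3; e.g. 2 (Black) can still go to 4. Fixed point.
5 never enters the attractor, so Black can avoid the target forever.

Black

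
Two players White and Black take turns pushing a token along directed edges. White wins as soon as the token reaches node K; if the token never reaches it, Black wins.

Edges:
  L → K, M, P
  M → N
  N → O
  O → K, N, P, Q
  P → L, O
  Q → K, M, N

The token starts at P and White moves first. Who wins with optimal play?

Black

Track states (vertex, player-to-move).
A0 = {(K,White), (K,Black)}
A1: add {(L,White), (O,White), (Q,White)}.
A2: add {(N,Black), (P,Black)}.
A3: add {(M,White)}.
A4 = A3; e.g. (L,Black) stays out. (P,White) never enters ⇒ Black avoids the target.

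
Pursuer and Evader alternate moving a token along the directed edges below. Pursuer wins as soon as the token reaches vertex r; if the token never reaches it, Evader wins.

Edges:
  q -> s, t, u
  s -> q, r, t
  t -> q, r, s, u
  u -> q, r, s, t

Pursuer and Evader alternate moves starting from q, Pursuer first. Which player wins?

Evader

Track states (vertex, player-to-move).
A0 = {(r,Pursuer), (r,Evader)}
A1: add {(s,Pursuer), (t,Pursuer), (u,Pursuer)}.
A2: add {(q,Evader)}.
A3 = A2; e.g. (q,Pursuer) stays out. (q,Pursuer) never enters ⇒ Evader avoids the target.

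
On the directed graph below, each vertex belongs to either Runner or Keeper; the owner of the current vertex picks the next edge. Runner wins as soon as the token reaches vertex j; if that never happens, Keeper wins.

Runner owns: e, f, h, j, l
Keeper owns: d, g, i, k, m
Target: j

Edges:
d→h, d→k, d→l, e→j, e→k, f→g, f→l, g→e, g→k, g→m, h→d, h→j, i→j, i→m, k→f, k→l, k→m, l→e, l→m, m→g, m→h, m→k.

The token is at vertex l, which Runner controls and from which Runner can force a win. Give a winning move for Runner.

e

A0 = {j}
A1: add {e, h} — e (Runner) has e→j; h (Runner) has h→j.
A2: add {l} — l (Runner) has l→e.
A3: add {f} — f (Runner) has f→l.
A4 = A3; e.g. d (Keeper) can still go to k. Fixed point.
From l, successor e is in the attractor (rank 1); the other successor m is not.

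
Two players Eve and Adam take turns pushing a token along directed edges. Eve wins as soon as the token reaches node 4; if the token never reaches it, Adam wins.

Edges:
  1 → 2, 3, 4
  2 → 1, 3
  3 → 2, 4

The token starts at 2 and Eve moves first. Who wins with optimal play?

Adam

Track states (vertex, player-to-move).
A0 = {(4,Eve), (4,Adam)}
A1: add {(1,Eve), (3,Eve)}.
A2: add {(2,Adam)}.
A3 = A2; e.g. (1,Adam) stays out. (2,Eve) never enters ⇒ Adam avoids the target.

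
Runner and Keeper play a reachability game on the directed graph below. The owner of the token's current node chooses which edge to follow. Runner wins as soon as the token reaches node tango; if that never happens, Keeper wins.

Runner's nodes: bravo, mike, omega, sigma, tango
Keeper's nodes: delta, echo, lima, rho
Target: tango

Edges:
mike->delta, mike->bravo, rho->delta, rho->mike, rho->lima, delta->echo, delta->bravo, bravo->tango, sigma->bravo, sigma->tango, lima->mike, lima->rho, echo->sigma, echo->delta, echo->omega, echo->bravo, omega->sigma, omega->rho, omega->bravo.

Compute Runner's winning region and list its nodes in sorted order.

bravo, mike, omega, sigma, tango

A0 = {tango}
A1: add {bravo, sigma} — sigma (Runner) has sigma→tango; bravo (Runner) has bravo→tango.
A2: add {mike, omega} — mike (Runner) has mike→bravo; omega (Runner) has omega→sigma.
A3 = A2; e.g. delta (Keeper) can still go to echo. Fixed point.
Runner's winning region = {bravo, mike, omega, sigma, tango}.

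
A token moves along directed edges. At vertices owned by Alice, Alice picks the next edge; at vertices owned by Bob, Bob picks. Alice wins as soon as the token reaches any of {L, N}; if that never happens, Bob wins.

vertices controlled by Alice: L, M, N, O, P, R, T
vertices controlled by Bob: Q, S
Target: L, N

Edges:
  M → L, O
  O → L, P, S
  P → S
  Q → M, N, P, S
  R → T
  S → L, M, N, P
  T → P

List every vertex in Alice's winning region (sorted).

A0 = {L, N}
A1: add {M, O} — M (Alice) has M→L; O (Alice) has O→L.
A2 = A1; e.g. P (Alice) has no edge into A1. Fixed point.
Alice's winning region = {L, M, N, O}.

L, M, N, O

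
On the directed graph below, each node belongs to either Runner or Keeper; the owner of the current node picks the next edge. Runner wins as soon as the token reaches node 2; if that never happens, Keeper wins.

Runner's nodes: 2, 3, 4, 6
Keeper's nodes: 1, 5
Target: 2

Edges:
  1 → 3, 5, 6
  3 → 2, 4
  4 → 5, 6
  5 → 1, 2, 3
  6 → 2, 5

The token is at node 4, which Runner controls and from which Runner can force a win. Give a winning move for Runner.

A0 = {2}
A1: add {3, 6} — 3 (Runner) has 3→2; 6 (Runner) has 6→2.
A2: add {4} — 4 (Runner) has 4→6.
A3 = A2; e.g. 1 (Keeper) can still go to 5. Fixed point.
From 4, successor 6 is in the attractor (rank 1); the other successor 5 is not.

6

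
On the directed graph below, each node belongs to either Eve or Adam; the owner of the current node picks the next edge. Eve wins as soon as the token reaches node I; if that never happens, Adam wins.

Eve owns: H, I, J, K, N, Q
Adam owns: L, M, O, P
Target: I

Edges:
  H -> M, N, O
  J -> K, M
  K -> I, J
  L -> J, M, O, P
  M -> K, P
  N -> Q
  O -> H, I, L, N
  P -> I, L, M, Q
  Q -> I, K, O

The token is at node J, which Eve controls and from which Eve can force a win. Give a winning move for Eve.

A0 = {I}
A1: add {K, Q} — K (Eve) has K→I; Q (Eve) has Q→I.
A2: add {J, N} — J (Eve) has J→K; N (Eve) has N→Q.
A3: add {H} — H (Eve) has H→N.
A4 = A3; e.g. L (Adam) can still go to M. Fixed point.
From J, successor K is in the attractor (rank 1); the other successor M is not.

K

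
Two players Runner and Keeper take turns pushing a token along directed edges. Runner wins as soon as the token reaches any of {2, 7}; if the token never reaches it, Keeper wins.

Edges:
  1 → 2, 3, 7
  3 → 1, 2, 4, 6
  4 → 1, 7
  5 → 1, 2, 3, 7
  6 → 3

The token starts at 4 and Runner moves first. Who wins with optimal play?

Runner

Track states (vertex, player-to-move).
A0 = {(2,Runner), (2,Keeper), (7,Runner), (7,Keeper)}
A1: add {(1,Runner), (3,Runner), (4,Runner), (5,Runner)}.
(4,Runner) ∈ A1 ⇒ Runner forces the target.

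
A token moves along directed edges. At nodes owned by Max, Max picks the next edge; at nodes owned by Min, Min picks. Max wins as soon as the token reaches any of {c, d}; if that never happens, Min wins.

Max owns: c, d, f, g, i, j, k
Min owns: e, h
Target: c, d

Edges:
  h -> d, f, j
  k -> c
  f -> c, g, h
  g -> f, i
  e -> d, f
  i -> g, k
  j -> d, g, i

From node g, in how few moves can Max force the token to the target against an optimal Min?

A0 = {c, d}
A1: add {f, j, k} — f (Max) has f→c; j (Max) has j→d; k (Max) has k→c.
A2: add {e, g, h, i} — e (Min): all of {d, f} already in; g (Max) has g→f; h (Min): all of {d, f, j} already in; i (Max) has i→k.
A2 = all vertices. Fixed point.
g enters the attractor at level 2, so Max can force the target in 2 moves from there.

2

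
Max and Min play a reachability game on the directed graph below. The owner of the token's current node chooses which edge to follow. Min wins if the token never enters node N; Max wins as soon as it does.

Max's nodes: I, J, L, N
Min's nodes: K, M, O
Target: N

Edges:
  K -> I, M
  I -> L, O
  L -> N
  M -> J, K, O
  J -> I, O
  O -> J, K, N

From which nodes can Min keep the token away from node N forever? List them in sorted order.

A0 = {N}
A1: add {L} — L (Max) has L→N.
A2: add {I} — I (Max) has I→L.
A3: add {J} — J (Max) has J→I.
A4 = A3; e.g. K (Min) can still go to M. Fixed point.
Max's attractor = {I, J, L, N}; Min avoids the target exactly from the complement.

K, M, O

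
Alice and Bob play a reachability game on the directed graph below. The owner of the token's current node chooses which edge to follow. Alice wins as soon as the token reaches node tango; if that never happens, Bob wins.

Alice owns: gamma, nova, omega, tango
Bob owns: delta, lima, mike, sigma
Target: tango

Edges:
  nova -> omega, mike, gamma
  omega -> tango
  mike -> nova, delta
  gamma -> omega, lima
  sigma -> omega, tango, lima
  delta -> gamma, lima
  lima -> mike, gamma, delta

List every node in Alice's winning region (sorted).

gamma, nova, omega, tango

A0 = {tango}
A1: add {omega} — omega (Alice) has omega→tango.
A2: add {gamma, nova} — nova (Alice) has nova→omega; gamma (Alice) has gamma→omega.
A3 = A2; e.g. mike (Bob) can still go to delta. Fixed point.
Alice's winning region = {gamma, nova, omega, tango}.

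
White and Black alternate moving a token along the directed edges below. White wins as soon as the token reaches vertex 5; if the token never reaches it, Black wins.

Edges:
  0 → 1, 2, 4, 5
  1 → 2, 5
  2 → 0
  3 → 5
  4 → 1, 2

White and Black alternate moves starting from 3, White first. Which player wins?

Track states (vertex, player-to-move).
A0 = {(5,White), (5,Black)}
A1: add {(0,White), (1,White), (3,White), (3,Black)}.
(3,White) ∈ A1 ⇒ White forces the target.

White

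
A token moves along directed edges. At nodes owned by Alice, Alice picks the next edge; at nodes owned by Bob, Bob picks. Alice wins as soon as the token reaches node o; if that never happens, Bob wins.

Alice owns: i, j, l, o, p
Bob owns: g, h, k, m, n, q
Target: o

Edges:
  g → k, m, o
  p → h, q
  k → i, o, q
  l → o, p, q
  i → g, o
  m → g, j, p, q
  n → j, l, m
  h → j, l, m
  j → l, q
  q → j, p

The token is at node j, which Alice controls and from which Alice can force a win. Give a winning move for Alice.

l

A0 = {o}
A1: add {i, l} — i (Alice) has i→o; l (Alice) has l→o.
A2: add {j} — j (Alice) has j→l.
A3 = A2; e.g. g (Bob) can still go to k. Fixed point.
From j, successor l is in the attractor (rank 1); the other successor q is not.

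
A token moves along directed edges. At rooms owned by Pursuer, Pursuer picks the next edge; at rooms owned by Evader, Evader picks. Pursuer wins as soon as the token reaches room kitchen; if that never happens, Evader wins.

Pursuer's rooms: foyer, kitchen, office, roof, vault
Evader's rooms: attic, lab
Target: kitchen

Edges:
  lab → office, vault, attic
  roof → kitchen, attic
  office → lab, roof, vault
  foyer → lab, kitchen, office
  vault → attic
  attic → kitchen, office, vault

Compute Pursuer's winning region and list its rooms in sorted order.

foyer, kitchen, office, roof

A0 = {kitchen}
A1: add {foyer, roof} — roof (Pursuer) has roof→kitchen; foyer (Pursuer) has foyer→kitchen.
A2: add {office} — office (Pursuer) has office→roof.
A3 = A2; e.g. lab (Evader) can still go to vault. Fixed point.
Pursuer's winning region = {foyer, kitchen, office, roof}.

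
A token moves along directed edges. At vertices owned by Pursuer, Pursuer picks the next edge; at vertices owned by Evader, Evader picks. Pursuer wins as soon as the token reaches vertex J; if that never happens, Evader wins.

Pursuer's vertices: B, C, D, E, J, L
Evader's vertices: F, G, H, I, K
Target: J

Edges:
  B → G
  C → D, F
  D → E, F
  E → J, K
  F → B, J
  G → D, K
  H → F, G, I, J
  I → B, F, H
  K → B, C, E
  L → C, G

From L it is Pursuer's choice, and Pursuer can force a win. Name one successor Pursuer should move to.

C

A0 = {J}
A1: add {E} — E (Pursuer) has E→J.
A2: add {D} — D (Pursuer) has D→E.
A3: add {C} — C (Pursuer) has C→D.
A4: add {L} — L (Pursuer) has L→C.
A5 = A4; e.g. B (Pursuer) has no edge into A4. Fixed point.
From L, successor C is in the attractor (rank 3); the other successor G is not.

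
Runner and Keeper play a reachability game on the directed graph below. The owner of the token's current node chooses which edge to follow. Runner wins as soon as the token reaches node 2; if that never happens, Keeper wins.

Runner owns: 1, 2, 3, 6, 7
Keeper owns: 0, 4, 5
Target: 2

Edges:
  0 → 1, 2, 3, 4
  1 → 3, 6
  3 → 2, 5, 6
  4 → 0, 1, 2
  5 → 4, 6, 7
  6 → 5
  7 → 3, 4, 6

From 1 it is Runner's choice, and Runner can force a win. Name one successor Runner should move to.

3

A0 = {2}
A1: add {3} — 3 (Runner) has 3→2.
A2: add {1, 7} — 1 (Runner) has 1→3; 7 (Runner) has 7→3.
A3 = A2; e.g. 0 (Keeper) can still go to 4. Fixed point.
From 1, successor 3 is in the attractor (rank 1); the other successor 6 is not.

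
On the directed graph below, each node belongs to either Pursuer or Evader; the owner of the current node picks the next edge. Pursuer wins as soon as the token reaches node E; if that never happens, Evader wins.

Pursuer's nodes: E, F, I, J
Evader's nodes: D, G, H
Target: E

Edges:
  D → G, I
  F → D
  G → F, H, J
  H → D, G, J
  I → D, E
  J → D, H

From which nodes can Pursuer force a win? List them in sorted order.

A0 = {E}
A1: add {I} — I (Pursuer) has I→E.
A2 = A1; e.g. D (Evader) can still go to G. Fixed point.
Pursuer's winning region = {E, I}.

E, I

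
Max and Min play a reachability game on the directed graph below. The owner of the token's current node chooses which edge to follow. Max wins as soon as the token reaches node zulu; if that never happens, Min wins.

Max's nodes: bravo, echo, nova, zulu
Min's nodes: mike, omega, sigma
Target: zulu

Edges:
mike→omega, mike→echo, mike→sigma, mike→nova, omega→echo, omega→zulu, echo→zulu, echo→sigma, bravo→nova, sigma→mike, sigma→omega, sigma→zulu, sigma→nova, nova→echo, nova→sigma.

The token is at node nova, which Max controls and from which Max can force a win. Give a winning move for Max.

echo

A0 = {zulu}
A1: add {echo} — echo (Max) has echo→zulu.
A2: add {nova, omega} — omega (Min): all of {echo, zulu} already in; nova (Max) has nova→echo.
A3: add {bravo} — bravo (Max) has bravo→nova.
A4 = A3; e.g. mike (Min) can still go to sigma. Fixed point.
From nova, successor echo is in the attractor (rank 1); the other successor sigma is not.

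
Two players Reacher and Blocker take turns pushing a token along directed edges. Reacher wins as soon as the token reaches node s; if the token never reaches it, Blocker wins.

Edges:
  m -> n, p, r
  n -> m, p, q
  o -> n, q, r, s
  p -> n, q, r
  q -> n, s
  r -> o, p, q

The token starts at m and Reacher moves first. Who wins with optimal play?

Blocker

Track states (vertex, player-to-move).
A0 = {(s,Reacher), (s,Blocker)}
A1: add {(o,Reacher), (q,Reacher)}.
A2 = A1; e.g. (m,Reacher) stays out. (m,Reacher) never enters ⇒ Blocker avoids the target.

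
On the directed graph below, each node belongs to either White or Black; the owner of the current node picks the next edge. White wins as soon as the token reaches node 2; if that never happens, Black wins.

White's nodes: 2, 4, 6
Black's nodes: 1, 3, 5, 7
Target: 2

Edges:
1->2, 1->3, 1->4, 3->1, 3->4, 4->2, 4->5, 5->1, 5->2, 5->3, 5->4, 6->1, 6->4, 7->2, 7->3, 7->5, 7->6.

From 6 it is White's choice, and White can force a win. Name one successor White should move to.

4

A0 = {2}
A1: add {4} — 4 (White) has 4→2.
A2: add {6} — 6 (White) has 6→4.
A3 = A2; e.g. 1 (Black) can still go to 3. Fixed point.
From 6, successor 4 is in the attractor (rank 1); the other successor 1 is not.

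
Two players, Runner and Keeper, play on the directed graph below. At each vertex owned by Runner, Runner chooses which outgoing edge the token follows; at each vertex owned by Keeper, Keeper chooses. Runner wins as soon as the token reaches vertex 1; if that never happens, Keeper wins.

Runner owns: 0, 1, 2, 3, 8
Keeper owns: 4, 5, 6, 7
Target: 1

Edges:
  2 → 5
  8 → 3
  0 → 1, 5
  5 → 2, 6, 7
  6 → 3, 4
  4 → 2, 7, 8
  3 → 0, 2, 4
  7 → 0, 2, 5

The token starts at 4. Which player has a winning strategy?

A0 = {1}
A1: add {0} — 0 (Runner) has 0→1.
A2: add {3} — 3 (Runner) has 3→0.
A3: add {8} — 8 (Runner) has 8→3.
A4 = A3; e.g. 2 (Runner) has no edge into A3. Fixed point.
4 never enters the attractor, so Keeper can avoid the target forever.

Keeper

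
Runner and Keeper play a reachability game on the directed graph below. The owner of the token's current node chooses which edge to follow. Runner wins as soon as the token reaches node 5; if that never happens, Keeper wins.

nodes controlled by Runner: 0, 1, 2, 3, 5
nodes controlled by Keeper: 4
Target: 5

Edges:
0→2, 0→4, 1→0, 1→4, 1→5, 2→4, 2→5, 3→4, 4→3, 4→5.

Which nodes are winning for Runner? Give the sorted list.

A0 = {5}
A1: add {1, 2} — 1 (Runner) has 1→5; 2 (Runner) has 2→5.
A2: add {0} — 0 (Runner) has 0→2.
A3 = A2; e.g. 3 (Runner) has no edge into A2. Fixed point.
Runner's winning region = {0, 1, 2, 5}.

0, 1, 2, 5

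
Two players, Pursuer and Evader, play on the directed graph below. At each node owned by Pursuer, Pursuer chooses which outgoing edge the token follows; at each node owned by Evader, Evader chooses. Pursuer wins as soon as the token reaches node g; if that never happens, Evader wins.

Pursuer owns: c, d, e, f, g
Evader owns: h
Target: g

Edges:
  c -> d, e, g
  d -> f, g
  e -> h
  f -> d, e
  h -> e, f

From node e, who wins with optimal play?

Evader

A0 = {g}
A1: add {c, d} — c (Pursuer) has c→g; d (Pursuer) has d→g.
A2: add {f} — f (Pursuer) has f→d.
A3 = A2; e.g. e (Pursuer) has no edge into A2. Fixed point.
e never enters the attractor, so Evader can avoid the target forever.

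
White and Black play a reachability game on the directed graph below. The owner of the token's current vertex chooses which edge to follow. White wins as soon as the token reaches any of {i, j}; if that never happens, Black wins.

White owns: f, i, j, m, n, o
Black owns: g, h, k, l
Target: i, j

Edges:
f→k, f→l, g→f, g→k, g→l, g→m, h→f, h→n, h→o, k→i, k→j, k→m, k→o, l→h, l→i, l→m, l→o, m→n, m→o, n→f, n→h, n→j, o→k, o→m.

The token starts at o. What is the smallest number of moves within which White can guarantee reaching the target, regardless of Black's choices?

A0 = {i, j}
A1: add {n} — n (White) has n→j.
A2: add {m} — m (White) has m→n.
A3: add {o} — o (White) has o→m.
o enters the attractor at level 3, so White can force the target in 3 moves from there.

3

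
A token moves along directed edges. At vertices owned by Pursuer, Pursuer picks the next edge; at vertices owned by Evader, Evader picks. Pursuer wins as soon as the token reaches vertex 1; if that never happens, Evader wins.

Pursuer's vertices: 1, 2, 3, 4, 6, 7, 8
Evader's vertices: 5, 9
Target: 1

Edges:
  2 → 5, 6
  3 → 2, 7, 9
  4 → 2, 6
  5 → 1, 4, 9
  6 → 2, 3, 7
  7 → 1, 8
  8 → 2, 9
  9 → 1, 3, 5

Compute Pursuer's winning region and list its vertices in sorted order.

1, 2, 3, 4, 6, 7, 8

A0 = {1}
A1: add {7} — 7 (Pursuer) has 7→1.
A2: add {3, 6} — 3 (Pursuer) has 3→7; 6 (Pursuer) has 6→7.
A3: add {2, 4} — 2 (Pursuer) has 2→6; 4 (Pursuer) has 4→6.
A4: add {8} — 8 (Pursuer) has 8→2.
A5 = A4; e.g. 5 (Evader) can still go to 9. Fixed point.
Pursuer's winning region = {1, 2, 3, 4, 6, 7, 8}.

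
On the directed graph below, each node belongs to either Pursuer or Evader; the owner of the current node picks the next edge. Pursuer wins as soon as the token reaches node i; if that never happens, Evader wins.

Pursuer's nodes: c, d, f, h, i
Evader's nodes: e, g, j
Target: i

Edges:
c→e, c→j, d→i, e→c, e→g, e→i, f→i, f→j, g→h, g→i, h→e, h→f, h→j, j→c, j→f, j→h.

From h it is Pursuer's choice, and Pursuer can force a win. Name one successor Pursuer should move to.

f

A0 = {i}
A1: add {d, f} — d (Pursuer) has d→i; f (Pursuer) has f→i.
A2: add {h} — h (Pursuer) has h→f.
A3: add {g} — g (Evader): all of {h, i} already in.
A4 = A3; e.g. c (Pursuer) has no edge into A3. Fixed point.
From h, successor f is in the attractor (rank 1); the other successors e, j are not.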